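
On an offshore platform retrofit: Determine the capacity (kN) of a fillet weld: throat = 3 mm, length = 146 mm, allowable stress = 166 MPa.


Strength = throat * length * allowable stress
= 3 * 146 * 166 N
= 72708 N
= 72.71 kN

72.71 kN


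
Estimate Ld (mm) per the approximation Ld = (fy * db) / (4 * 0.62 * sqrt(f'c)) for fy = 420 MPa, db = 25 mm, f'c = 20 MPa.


Ld = (fy * db) / (4 * 0.62 * sqrt(f'c))
= (420 * 25) / (4 * 0.62 * sqrt(20))
= 10500 / 11.0909
= 946.72 mm

946.72 mm


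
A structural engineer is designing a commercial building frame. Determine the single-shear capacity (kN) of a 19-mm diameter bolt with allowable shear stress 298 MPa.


A = pi * d^2 / 4 = pi * 19^2 / 4 = 283.5287 mm^2
V = f_v * A / 1000 = 298 * 283.5287 / 1000
= 84.4916 kN

84.4916 kN


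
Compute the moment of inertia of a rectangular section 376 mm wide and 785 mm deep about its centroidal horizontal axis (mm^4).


I = b * h^3 / 12
= 376 * 785^3 / 12
= 376 * 483736625 / 12
= 15157080916.67 mm^4

15157080916.67 mm^4


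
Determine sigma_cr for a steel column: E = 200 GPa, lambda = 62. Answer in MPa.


sigma_cr = pi^2 * E / lambda^2
= 9.8696 * 200000.0 / 62^2
= 9.8696 * 200000.0 / 3844
= 513.507 MPa

513.507 MPa


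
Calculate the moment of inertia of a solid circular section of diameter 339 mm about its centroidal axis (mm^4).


r = d / 2 = 339 / 2 = 169.5 mm
I = pi * r^4 / 4 = pi * 169.5^4 / 4
= 648289058.0 mm^4

648289058.0 mm^4


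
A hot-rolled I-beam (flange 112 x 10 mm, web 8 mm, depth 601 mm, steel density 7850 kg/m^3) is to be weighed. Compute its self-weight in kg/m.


A_flanges = 2 * 112 * 10 = 2240 mm^2
A_web = (601 - 2 * 10) * 8 = 4648 mm^2
A_total = 2240 + 4648 = 6888 mm^2 = 0.006888 m^2
Weight = rho * A = 7850 * 0.006888 = 54.0708 kg/m

54.0708 kg/m


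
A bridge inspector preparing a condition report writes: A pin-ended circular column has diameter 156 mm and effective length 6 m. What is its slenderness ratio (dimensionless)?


Radius of gyration r = d / 4 = 156 / 4 = 39.0 mm
L_eff = 6000.0 mm
Slenderness ratio = L / r = 6000.0 / 39.0 = 153.85 (dimensionless)

153.85 (dimensionless)


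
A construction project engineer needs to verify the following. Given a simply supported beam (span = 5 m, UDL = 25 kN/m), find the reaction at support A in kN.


Total load = w * L = 25 * 5 = 125 kN
By symmetry, each reaction R = total / 2 = 125 / 2 = 62.5 kN

62.5 kN


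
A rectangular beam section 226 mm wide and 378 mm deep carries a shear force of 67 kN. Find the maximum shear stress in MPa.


A = b * h = 226 * 378 = 85428 mm^2
V = 67 kN = 67000.0 N
tau_max = 1.5 * V / A = 1.5 * 67000.0 / 85428
= 1.1764 MPa

1.1764 MPa


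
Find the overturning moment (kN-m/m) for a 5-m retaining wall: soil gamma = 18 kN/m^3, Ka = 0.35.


Pa = 0.5 * Ka * gamma * H^2
= 0.5 * 0.35 * 18 * 5^2
= 78.75 kN/m
Arm = H / 3 = 5 / 3 = 1.6667 m
Mo = Pa * arm = Pa * H / 3 = 78.75 * 5 / 3 = 131.25 kN-m/m

131.25 kN-m/m


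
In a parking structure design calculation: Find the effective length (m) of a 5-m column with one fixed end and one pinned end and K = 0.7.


L_eff = K * L
= 0.7 * 5
= 3.5 m

3.5 m


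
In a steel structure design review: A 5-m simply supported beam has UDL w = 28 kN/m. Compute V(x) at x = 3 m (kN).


R_A = w * L / 2 = 28 * 5 / 2 = 70.0 kN
V(x) = R_A - w * x = 70.0 - 28 * 3
= -14.0 kN

-14.0 kN


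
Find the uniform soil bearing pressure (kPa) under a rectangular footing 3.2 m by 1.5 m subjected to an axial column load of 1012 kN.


A = 3.2 * 1.5 = 4.8 m^2
q = P / A = 1012 / 4.8
= 210.8333 kPa

210.8333 kPa


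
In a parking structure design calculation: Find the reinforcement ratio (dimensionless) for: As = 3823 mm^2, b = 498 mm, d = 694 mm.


rho = As / (b * d)
= 3823 / (498 * 694)
= 3823 / 345612
= 0.011062 (dimensionless)

0.011062 (dimensionless)


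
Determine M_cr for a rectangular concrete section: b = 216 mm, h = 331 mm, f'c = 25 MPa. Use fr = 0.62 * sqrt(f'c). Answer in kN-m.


fr = 0.62 * sqrt(25) = 0.62 * 5.0 = 3.1 MPa
I = 216 * 331^3 / 12 = 652764438.0 mm^4
y_t = 165.5 mm
M_cr = fr * I / y_t = 3.1 * 652764438.0 / 165.5 N-mm
= 12.227 kN-m

12.227 kN-m


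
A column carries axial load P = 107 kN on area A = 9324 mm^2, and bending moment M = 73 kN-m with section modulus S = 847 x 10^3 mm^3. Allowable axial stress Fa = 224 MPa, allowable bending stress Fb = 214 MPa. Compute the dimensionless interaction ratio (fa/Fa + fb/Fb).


f_a = P / A = 107000.0 / 9324 = 11.4758 MPa
f_b = M / S = 73000000.0 / 847000.0 = 86.1865 MPa
Ratio = f_a / Fa + f_b / Fb
= 11.4758 / 224 + 86.1865 / 214
= 0.454 (dimensionless)

0.454 (dimensionless)


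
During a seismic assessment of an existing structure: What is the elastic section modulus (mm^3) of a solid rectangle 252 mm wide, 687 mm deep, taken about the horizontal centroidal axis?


S = b * h^2 / 6
= 252 * 687^2 / 6
= 252 * 471969 / 6
= 19822698.0 mm^3

19822698.0 mm^3


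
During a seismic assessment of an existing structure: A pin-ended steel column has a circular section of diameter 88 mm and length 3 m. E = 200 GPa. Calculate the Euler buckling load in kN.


I = pi * d^4 / 64 = 2943747.71 mm^4
L = 3000.0 mm
P_cr = pi^2 * E * I / L^2
= 9.8696 * 200000.0 * 2943747.71 / 3000.0^2
= 645636.12 N = 645.6361 kN

645.6361 kN


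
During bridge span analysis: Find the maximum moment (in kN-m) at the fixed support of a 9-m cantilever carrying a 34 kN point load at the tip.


For a cantilever with a point load at the free end:
M_max = P * L = 34 * 9 = 306 kN-m

306 kN-m


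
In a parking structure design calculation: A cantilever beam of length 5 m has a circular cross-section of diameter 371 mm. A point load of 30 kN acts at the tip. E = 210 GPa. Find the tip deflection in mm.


I = pi * d^4 / 64 = pi * 371^4 / 64 = 929962715.94 mm^4
L = 5000.0 mm, P = 30000.0 N, E = 210000.0 MPa
delta = P * L^3 / (3 * E * I)
= 30000.0 * 5000.0^3 / (3 * 210000.0 * 929962715.94)
= 6.4007 mm

6.4007 mm


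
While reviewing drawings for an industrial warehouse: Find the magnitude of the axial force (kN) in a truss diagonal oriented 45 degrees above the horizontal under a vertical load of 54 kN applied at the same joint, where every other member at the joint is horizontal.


At the joint, only the diagonal has a vertical component, so vertical equilibrium gives:
F * sin(45) = 54
F = 54 / sin(45)
= 54 / 0.707107
= 76.37 kN

76.37 kN


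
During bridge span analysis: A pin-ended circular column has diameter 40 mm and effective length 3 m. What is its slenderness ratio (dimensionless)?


Radius of gyration r = d / 4 = 40 / 4 = 10.0 mm
L_eff = 3000.0 mm
Slenderness ratio = L / r = 3000.0 / 10.0 = 300.0 (dimensionless)

300.0 (dimensionless)


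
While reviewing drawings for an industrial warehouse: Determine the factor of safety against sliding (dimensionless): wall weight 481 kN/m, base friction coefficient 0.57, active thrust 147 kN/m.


Resisting force = mu * W = 0.57 * 481 = 274.17 kN/m
FOS = Resisting / Driving = 274.17 / 147
= 1.8651 (dimensionless)

1.8651 (dimensionless)


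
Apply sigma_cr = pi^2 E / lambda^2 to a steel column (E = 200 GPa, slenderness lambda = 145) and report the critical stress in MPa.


sigma_cr = pi^2 * E / lambda^2
= 9.8696 * 200000.0 / 145^2
= 9.8696 * 200000.0 / 21025
= 93.8845 MPa

93.8845 MPa


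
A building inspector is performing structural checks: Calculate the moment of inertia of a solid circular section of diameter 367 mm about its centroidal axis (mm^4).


r = d / 2 = 367 / 2 = 183.5 mm
I = pi * r^4 / 4 = pi * 183.5^4 / 4
= 890500475.54 mm^4

890500475.54 mm^4


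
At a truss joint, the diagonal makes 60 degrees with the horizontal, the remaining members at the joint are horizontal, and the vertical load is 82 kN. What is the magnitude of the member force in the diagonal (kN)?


At the joint, only the diagonal has a vertical component, so vertical equilibrium gives:
F * sin(60) = 82
F = 82 / sin(60)
= 82 / 0.866025
= 94.69 kN

94.69 kN


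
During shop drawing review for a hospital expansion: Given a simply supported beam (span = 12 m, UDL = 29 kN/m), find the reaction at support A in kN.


Total load = w * L = 29 * 12 = 348 kN
By symmetry, each reaction R = total / 2 = 348 / 2 = 174.0 kN

174.0 kN


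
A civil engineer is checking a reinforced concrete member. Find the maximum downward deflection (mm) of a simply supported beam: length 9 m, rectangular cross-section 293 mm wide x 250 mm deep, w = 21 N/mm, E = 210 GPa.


I = 293 * 250^3 / 12 = 381510416.67 mm^4
L = 9000.0 mm, w = 21 N/mm, E = 210000.0 MPa
delta = 5 * w * L^4 / (384 * E * I)
= 5 * 21 * 9000.0^4 / (384 * 210000.0 * 381510416.67)
= 22.3925 mm

22.3925 mm


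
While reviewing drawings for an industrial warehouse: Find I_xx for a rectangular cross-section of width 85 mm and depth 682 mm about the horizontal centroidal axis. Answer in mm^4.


I = b * h^3 / 12
= 85 * 682^3 / 12
= 85 * 317214568 / 12
= 2246936523.33 mm^4

2246936523.33 mm^4


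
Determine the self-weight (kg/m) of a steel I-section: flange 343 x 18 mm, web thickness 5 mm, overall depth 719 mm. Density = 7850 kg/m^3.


A_flanges = 2 * 343 * 18 = 12348 mm^2
A_web = (719 - 2 * 18) * 5 = 3415 mm^2
A_total = 12348 + 3415 = 15763 mm^2 = 0.015763 m^2
Weight = rho * A = 7850 * 0.015763 = 123.7395 kg/m

123.7395 kg/m


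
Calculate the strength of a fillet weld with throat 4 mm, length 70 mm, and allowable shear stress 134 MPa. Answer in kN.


Strength = throat * length * allowable stress
= 4 * 70 * 134 N
= 37520 N
= 37.52 kN

37.52 kN


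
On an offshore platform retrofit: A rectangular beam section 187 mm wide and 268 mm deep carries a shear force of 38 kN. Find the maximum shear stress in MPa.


A = b * h = 187 * 268 = 50116 mm^2
V = 38 kN = 38000.0 N
tau_max = 1.5 * V / A = 1.5 * 38000.0 / 50116
= 1.1374 MPa

1.1374 MPa


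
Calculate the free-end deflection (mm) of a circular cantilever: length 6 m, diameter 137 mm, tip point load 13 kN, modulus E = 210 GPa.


I = pi * d^4 / 64 = pi * 137^4 / 64 = 17292276.35 mm^4
L = 6000.0 mm, P = 13000.0 N, E = 210000.0 MPa
delta = P * L^3 / (3 * E * I)
= 13000.0 * 6000.0^3 / (3 * 210000.0 * 17292276.35)
= 257.7534 mm

257.7534 mm


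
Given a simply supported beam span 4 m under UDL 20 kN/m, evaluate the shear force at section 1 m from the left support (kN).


R_A = w * L / 2 = 20 * 4 / 2 = 40.0 kN
V(x) = R_A - w * x = 40.0 - 20 * 1
= 20.0 kN

20.0 kN


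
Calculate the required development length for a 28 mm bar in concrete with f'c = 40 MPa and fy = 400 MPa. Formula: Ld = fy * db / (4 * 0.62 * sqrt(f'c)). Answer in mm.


Ld = (fy * db) / (4 * 0.62 * sqrt(f'c))
= (400 * 28) / (4 * 0.62 * sqrt(40))
= 11200 / 15.6849
= 714.06 mm

714.06 mm


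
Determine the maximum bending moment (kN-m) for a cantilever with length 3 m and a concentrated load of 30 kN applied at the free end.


For a cantilever with a point load at the free end:
M_max = P * L = 30 * 3 = 90 kN-m

90 kN-m


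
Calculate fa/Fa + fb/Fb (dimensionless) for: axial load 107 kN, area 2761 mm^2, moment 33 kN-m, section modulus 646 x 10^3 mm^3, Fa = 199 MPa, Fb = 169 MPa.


f_a = P / A = 107000.0 / 2761 = 38.7541 MPa
f_b = M / S = 33000000.0 / 646000.0 = 51.0836 MPa
Ratio = f_a / Fa + f_b / Fb
= 38.7541 / 199 + 51.0836 / 169
= 0.497 (dimensionless)

0.497 (dimensionless)


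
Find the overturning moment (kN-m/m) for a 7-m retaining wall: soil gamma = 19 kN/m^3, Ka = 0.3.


Pa = 0.5 * Ka * gamma * H^2
= 0.5 * 0.3 * 19 * 7^2
= 139.65 kN/m
Arm = H / 3 = 7 / 3 = 2.3333 m
Mo = Pa * arm = Pa * H / 3 = 139.65 * 7 / 3 = 325.85 kN-m/m

325.85 kN-m/m


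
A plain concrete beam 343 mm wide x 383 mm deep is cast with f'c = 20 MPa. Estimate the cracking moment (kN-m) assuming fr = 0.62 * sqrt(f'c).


fr = 0.62 * sqrt(20) = 0.62 * 4.4721 = 2.7727 MPa
I = 343 * 383^3 / 12 = 1605865603.42 mm^4
y_t = 191.5 mm
M_cr = fr * I / y_t = 2.7727 * 1605865603.42 / 191.5 N-mm
= 23.2513 kN-m

23.2513 kN-m


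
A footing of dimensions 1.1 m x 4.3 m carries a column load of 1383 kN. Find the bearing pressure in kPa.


A = 1.1 * 4.3 = 4.73 m^2
q = P / A = 1383 / 4.73
= 292.389 kPa

292.389 kPa


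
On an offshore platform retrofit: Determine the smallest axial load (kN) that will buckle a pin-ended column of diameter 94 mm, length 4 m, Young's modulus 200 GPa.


I = pi * d^4 / 64 = 3832492.5 mm^4
L = 4000.0 mm
P_cr = pi^2 * E * I / L^2
= 9.8696 * 200000.0 * 3832492.5 / 4000.0^2
= 472814.81 N = 472.8148 kN

472.8148 kN


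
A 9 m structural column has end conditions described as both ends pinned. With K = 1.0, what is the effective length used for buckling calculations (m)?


L_eff = K * L
= 1.0 * 9
= 9.0 m

9.0 m


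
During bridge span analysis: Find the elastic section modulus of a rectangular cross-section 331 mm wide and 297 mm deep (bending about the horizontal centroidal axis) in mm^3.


S = b * h^2 / 6
= 331 * 297^2 / 6
= 331 * 88209 / 6
= 4866196.5 mm^3

4866196.5 mm^3


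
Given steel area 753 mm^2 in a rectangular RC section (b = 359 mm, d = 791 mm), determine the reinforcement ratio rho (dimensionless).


rho = As / (b * d)
= 753 / (359 * 791)
= 753 / 283969
= 0.002652 (dimensionless)

0.002652 (dimensionless)


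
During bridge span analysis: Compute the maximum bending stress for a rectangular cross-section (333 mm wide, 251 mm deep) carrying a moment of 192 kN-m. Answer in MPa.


I = b * h^3 / 12 = 333 * 251^3 / 12 = 438817715.25 mm^4
y = h / 2 = 251 / 2 = 125.5 mm
M = 192 kN-m = 192000000.0 N-mm
sigma = M * y / I = 192000000.0 * 125.5 / 438817715.25
= 54.91 MPa

54.91 MPa


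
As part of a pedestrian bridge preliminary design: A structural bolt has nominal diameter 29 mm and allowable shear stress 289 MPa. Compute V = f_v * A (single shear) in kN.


A = pi * d^2 / 4 = pi * 29^2 / 4 = 660.5199 mm^2
V = f_v * A / 1000 = 289 * 660.5199 / 1000
= 190.8902 kN

190.8902 kN


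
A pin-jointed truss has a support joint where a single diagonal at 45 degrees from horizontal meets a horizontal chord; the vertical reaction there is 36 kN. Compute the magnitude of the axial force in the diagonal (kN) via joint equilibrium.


At the joint, only the diagonal has a vertical component, so vertical equilibrium gives:
F * sin(45) = 36
F = 36 / sin(45)
= 36 / 0.707107
= 50.91 kN

50.91 kN


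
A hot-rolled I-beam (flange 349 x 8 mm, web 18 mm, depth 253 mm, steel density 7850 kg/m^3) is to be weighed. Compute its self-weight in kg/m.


A_flanges = 2 * 349 * 8 = 5584 mm^2
A_web = (253 - 2 * 8) * 18 = 4266 mm^2
A_total = 5584 + 4266 = 9850 mm^2 = 0.009850 m^2
Weight = rho * A = 7850 * 0.009850 = 77.3225 kg/m

77.3225 kg/m


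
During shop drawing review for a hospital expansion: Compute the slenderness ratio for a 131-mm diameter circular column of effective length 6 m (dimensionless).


Radius of gyration r = d / 4 = 131 / 4 = 32.75 mm
L_eff = 6000.0 mm
Slenderness ratio = L / r = 6000.0 / 32.75 = 183.21 (dimensionless)

183.21 (dimensionless)


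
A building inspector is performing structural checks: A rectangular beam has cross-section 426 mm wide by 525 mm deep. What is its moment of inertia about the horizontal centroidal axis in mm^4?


I = b * h^3 / 12
= 426 * 525^3 / 12
= 426 * 144703125 / 12
= 5136960937.5 mm^4

5136960937.5 mm^4


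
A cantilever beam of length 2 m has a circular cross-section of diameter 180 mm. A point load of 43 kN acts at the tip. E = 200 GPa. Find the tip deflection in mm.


I = pi * d^4 / 64 = pi * 180^4 / 64 = 51529973.5 mm^4
L = 2000.0 mm, P = 43000.0 N, E = 200000.0 MPa
delta = P * L^3 / (3 * E * I)
= 43000.0 * 2000.0^3 / (3 * 200000.0 * 51529973.5)
= 11.1262 mm

11.1262 mm


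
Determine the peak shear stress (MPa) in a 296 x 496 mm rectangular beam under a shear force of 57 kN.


A = b * h = 296 * 496 = 146816 mm^2
V = 57 kN = 57000.0 N
tau_max = 1.5 * V / A = 1.5 * 57000.0 / 146816
= 0.5824 MPa

0.5824 MPa


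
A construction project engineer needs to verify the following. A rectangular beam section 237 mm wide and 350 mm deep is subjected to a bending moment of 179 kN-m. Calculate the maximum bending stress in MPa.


I = b * h^3 / 12 = 237 * 350^3 / 12 = 846781250.0 mm^4
y = h / 2 = 350 / 2 = 175.0 mm
M = 179 kN-m = 179000000.0 N-mm
sigma = M * y / I = 179000000.0 * 175.0 / 846781250.0
= 36.99 MPa

36.99 MPa


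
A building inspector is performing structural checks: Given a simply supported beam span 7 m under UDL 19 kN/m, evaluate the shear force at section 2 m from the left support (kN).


R_A = w * L / 2 = 19 * 7 / 2 = 66.5 kN
V(x) = R_A - w * x = 66.5 - 19 * 2
= 28.5 kN

28.5 kN


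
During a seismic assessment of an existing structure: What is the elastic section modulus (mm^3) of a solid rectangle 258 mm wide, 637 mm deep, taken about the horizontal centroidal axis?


S = b * h^2 / 6
= 258 * 637^2 / 6
= 258 * 405769 / 6
= 17448067.0 mm^3

17448067.0 mm^3


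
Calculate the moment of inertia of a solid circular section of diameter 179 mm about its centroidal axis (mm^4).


r = d / 2 = 179 / 2 = 89.5 mm
I = pi * r^4 / 4 = pi * 89.5^4 / 4
= 50394370.27 mm^4

50394370.27 mm^4


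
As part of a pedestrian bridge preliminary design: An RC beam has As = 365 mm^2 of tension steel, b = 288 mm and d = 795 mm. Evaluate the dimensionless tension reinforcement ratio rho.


rho = As / (b * d)
= 365 / (288 * 795)
= 365 / 228960
= 0.001594 (dimensionless)

0.001594 (dimensionless)


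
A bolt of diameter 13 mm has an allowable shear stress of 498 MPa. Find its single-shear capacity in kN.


A = pi * d^2 / 4 = pi * 13^2 / 4 = 132.7323 mm^2
V = f_v * A / 1000 = 498 * 132.7323 / 1000
= 66.1007 kN

66.1007 kN


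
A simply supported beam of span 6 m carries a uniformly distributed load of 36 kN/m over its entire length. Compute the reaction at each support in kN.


Total load = w * L = 36 * 6 = 216 kN
By symmetry, each reaction R = total / 2 = 216 / 2 = 108.0 kN

108.0 kN


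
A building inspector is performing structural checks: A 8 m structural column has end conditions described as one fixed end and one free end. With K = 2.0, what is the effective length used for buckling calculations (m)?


L_eff = K * L
= 2.0 * 8
= 16.0 m

16.0 m


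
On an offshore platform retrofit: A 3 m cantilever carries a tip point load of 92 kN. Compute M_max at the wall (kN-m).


For a cantilever with a point load at the free end:
M_max = P * L = 92 * 3 = 276 kN-m

276 kN-m


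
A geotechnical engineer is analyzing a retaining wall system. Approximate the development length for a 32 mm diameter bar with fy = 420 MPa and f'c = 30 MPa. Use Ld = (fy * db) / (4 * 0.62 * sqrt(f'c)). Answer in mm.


Ld = (fy * db) / (4 * 0.62 * sqrt(f'c))
= (420 * 32) / (4 * 0.62 * sqrt(30))
= 13440 / 13.5835
= 989.43 mm

989.43 mm


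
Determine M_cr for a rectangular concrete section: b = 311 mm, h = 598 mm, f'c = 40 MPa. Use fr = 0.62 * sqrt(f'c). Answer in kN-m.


fr = 0.62 * sqrt(40) = 0.62 * 6.3246 = 3.9212 MPa
I = 311 * 598^3 / 12 = 5542206392.67 mm^4
y_t = 299.0 mm
M_cr = fr * I / y_t = 3.9212 * 5542206392.67 / 299.0 N-mm
= 72.6831 kN-m

72.6831 kN-m


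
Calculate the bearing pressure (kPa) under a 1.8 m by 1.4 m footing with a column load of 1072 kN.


A = 1.8 * 1.4 = 2.52 m^2
q = P / A = 1072 / 2.52
= 425.3968 kPa

425.3968 kPa


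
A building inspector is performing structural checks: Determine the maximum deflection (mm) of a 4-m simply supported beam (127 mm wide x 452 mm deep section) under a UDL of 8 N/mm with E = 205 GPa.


I = 127 * 452^3 / 12 = 977322234.67 mm^4
L = 4000.0 mm, w = 8 N/mm, E = 205000.0 MPa
delta = 5 * w * L^4 / (384 * E * I)
= 5 * 8 * 4000.0^4 / (384 * 205000.0 * 977322234.67)
= 0.1331 mm

0.1331 mm


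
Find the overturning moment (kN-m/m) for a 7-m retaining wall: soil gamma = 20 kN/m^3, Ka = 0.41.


Pa = 0.5 * Ka * gamma * H^2
= 0.5 * 0.41 * 20 * 7^2
= 200.9 kN/m
Arm = H / 3 = 7 / 3 = 2.3333 m
Mo = Pa * arm = Pa * H / 3 = 200.9 * 7 / 3 = 468.7667 kN-m/m

468.7667 kN-m/m


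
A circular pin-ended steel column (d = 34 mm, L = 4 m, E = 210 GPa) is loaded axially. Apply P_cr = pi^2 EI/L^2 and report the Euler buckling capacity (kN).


I = pi * d^4 / 64 = 65597.24 mm^4
L = 4000.0 mm
P_cr = pi^2 * E * I / L^2
= 9.8696 * 210000.0 * 65597.24 / 4000.0^2
= 8497.37 N = 8.4974 kN

8.4974 kN


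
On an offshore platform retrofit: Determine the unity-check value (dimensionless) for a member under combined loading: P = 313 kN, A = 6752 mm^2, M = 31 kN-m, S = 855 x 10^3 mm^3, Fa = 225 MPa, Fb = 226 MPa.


f_a = P / A = 313000.0 / 6752 = 46.3566 MPa
f_b = M / S = 31000000.0 / 855000.0 = 36.2573 MPa
Ratio = f_a / Fa + f_b / Fb
= 46.3566 / 225 + 36.2573 / 226
= 0.3665 (dimensionless)

0.3665 (dimensionless)


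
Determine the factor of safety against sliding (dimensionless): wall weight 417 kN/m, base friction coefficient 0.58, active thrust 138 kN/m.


Resisting force = mu * W = 0.58 * 417 = 241.86 kN/m
FOS = Resisting / Driving = 241.86 / 138
= 1.7526 (dimensionless)

1.7526 (dimensionless)


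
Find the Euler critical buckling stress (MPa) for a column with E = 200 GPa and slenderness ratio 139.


sigma_cr = pi^2 * E / lambda^2
= 9.8696 * 200000.0 / 139^2
= 9.8696 * 200000.0 / 19321
= 102.1645 MPa

102.1645 MPa


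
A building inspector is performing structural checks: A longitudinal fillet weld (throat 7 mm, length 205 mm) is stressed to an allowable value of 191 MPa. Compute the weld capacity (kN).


Strength = throat * length * allowable stress
= 7 * 205 * 191 N
= 274085 N
= 274.08 kN

274.08 kN


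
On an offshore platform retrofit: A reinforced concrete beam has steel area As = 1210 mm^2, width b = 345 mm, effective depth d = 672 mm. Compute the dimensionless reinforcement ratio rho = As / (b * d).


rho = As / (b * d)
= 1210 / (345 * 672)
= 1210 / 231840
= 0.005219 (dimensionless)

0.005219 (dimensionless)


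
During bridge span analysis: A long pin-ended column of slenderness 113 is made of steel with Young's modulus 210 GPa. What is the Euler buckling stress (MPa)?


sigma_cr = pi^2 * E / lambda^2
= 9.8696 * 210000.0 / 113^2
= 9.8696 * 210000.0 / 12769
= 162.3163 MPa

162.3163 MPa


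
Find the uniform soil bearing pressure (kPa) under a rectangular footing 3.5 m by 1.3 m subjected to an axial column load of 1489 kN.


A = 3.5 * 1.3 = 4.55 m^2
q = P / A = 1489 / 4.55
= 327.2527 kPa

327.2527 kPa


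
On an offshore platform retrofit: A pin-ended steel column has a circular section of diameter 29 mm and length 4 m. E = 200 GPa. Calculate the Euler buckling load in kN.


I = pi * d^4 / 64 = 34718.57 mm^4
L = 4000.0 mm
P_cr = pi^2 * E * I / L^2
= 9.8696 * 200000.0 * 34718.57 / 4000.0^2
= 4283.23 N = 4.2832 kN

4.2832 kN


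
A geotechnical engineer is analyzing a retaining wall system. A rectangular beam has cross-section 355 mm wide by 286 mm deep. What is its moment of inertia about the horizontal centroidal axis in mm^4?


I = b * h^3 / 12
= 355 * 286^3 / 12
= 355 * 23393656 / 12
= 692062323.33 mm^4

692062323.33 mm^4


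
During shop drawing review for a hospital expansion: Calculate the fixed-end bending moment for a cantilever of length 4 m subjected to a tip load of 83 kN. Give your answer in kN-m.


For a cantilever with a point load at the free end:
M_max = P * L = 83 * 4 = 332 kN-m

332 kN-m


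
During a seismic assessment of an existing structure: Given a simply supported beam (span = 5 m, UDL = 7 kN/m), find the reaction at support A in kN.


Total load = w * L = 7 * 5 = 35 kN
By symmetry, each reaction R = total / 2 = 35 / 2 = 17.5 kN

17.5 kN


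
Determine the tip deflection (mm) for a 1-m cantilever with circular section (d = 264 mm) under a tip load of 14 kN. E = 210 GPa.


I = pi * d^4 / 64 = pi * 264^4 / 64 = 238443564.89 mm^4
L = 1000.0 mm, P = 14000.0 N, E = 210000.0 MPa
delta = P * L^3 / (3 * E * I)
= 14000.0 * 1000.0^3 / (3 * 210000.0 * 238443564.89)
= 0.0932 mm

0.0932 mm


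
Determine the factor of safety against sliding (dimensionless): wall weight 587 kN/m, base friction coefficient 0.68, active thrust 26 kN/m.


Resisting force = mu * W = 0.68 * 587 = 399.16 kN/m
FOS = Resisting / Driving = 399.16 / 26
= 15.3523 (dimensionless)

15.3523 (dimensionless)


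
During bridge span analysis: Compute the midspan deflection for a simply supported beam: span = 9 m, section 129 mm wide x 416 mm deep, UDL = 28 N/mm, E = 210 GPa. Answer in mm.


I = 129 * 416^3 / 12 = 773906432.0 mm^4
L = 9000.0 mm, w = 28 N/mm, E = 210000.0 MPa
delta = 5 * w * L^4 / (384 * E * I)
= 5 * 28 * 9000.0^4 / (384 * 210000.0 * 773906432.0)
= 14.7183 mm

14.7183 mm


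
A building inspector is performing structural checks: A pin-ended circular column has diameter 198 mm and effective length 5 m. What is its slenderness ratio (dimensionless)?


Radius of gyration r = d / 4 = 198 / 4 = 49.5 mm
L_eff = 5000.0 mm
Slenderness ratio = L / r = 5000.0 / 49.5 = 101.01 (dimensionless)

101.01 (dimensionless)


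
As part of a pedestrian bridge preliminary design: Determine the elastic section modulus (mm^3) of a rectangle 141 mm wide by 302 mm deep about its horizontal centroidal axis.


S = b * h^2 / 6
= 141 * 302^2 / 6
= 141 * 91204 / 6
= 2143294.0 mm^3

2143294.0 mm^3


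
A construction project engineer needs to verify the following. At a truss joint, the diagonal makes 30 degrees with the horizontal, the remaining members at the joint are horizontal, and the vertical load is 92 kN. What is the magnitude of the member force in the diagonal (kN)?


At the joint, only the diagonal has a vertical component, so vertical equilibrium gives:
F * sin(30) = 92
F = 92 / sin(30)
= 92 / 0.5
= 184.0 kN

184.0 kN


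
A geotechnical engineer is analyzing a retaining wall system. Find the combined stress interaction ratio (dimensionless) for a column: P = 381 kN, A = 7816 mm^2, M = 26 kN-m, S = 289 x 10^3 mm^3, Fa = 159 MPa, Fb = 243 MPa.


f_a = P / A = 381000.0 / 7816 = 48.7462 MPa
f_b = M / S = 26000000.0 / 289000.0 = 89.9654 MPa
Ratio = f_a / Fa + f_b / Fb
= 48.7462 / 159 + 89.9654 / 243
= 0.6768 (dimensionless)

0.6768 (dimensionless)


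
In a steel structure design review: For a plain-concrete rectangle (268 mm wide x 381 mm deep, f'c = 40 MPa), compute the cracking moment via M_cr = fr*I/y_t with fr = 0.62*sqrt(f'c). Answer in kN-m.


fr = 0.62 * sqrt(40) = 0.62 * 6.3246 = 3.9212 MPa
I = 268 * 381^3 / 12 = 1235174949.0 mm^4
y_t = 190.5 mm
M_cr = fr * I / y_t = 3.9212 * 1235174949.0 / 190.5 N-mm
= 25.4247 kN-m

25.4247 kN-m


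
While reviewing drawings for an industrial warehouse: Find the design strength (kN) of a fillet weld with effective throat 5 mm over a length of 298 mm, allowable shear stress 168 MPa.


Strength = throat * length * allowable stress
= 5 * 298 * 168 N
= 250320 N
= 250.32 kN

250.32 kN


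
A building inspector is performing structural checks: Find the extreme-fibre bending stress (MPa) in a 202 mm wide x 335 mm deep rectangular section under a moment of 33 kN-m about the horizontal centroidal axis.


I = b * h^3 / 12 = 202 * 335^3 / 12 = 632855479.17 mm^4
y = h / 2 = 335 / 2 = 167.5 mm
M = 33 kN-m = 33000000.0 N-mm
sigma = M * y / I = 33000000.0 * 167.5 / 632855479.17
= 8.73 MPa

8.73 MPa


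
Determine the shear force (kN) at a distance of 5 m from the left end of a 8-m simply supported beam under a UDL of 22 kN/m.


R_A = w * L / 2 = 22 * 8 / 2 = 88.0 kN
V(x) = R_A - w * x = 88.0 - 22 * 5
= -22.0 kN

-22.0 kN


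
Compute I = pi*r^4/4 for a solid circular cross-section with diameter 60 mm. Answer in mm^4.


r = d / 2 = 60 / 2 = 30.0 mm
I = pi * r^4 / 4 = pi * 30.0^4 / 4
= 636172.51 mm^4

636172.51 mm^4


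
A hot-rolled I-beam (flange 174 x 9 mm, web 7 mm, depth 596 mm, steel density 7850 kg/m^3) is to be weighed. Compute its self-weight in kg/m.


A_flanges = 2 * 174 * 9 = 3132 mm^2
A_web = (596 - 2 * 9) * 7 = 4046 mm^2
A_total = 3132 + 4046 = 7178 mm^2 = 0.007178 m^2
Weight = rho * A = 7850 * 0.007178 = 56.3473 kg/m

56.3473 kg/m


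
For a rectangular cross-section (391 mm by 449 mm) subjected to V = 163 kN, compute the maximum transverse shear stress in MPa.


A = b * h = 391 * 449 = 175559 mm^2
V = 163 kN = 163000.0 N
tau_max = 1.5 * V / A = 1.5 * 163000.0 / 175559
= 1.3927 MPa

1.3927 MPa


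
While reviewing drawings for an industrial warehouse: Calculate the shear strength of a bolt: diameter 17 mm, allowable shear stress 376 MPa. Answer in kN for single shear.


A = pi * d^2 / 4 = pi * 17^2 / 4 = 226.9801 mm^2
V = f_v * A / 1000 = 376 * 226.9801 / 1000
= 85.3445 kN

85.3445 kN


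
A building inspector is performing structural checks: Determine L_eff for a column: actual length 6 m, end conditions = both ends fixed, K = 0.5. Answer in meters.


L_eff = K * L
= 0.5 * 6
= 3.0 m

3.0 m


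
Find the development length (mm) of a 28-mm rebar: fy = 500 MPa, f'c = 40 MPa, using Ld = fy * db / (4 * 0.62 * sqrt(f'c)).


Ld = (fy * db) / (4 * 0.62 * sqrt(f'c))
= (500 * 28) / (4 * 0.62 * sqrt(40))
= 14000 / 15.6849
= 892.58 mm

892.58 mm


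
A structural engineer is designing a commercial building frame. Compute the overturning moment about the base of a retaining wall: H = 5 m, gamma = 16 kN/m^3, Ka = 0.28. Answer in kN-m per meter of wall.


Pa = 0.5 * Ka * gamma * H^2
= 0.5 * 0.28 * 16 * 5^2
= 56.0 kN/m
Arm = H / 3 = 5 / 3 = 1.6667 m
Mo = Pa * arm = Pa * H / 3 = 56.0 * 5 / 3 = 93.3333 kN-m/m

93.3333 kN-m/m


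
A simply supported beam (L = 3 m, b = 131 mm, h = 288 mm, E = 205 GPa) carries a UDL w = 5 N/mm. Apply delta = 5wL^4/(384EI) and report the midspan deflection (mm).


I = 131 * 288^3 / 12 = 260775936.0 mm^4
L = 3000.0 mm, w = 5 N/mm, E = 205000.0 MPa
delta = 5 * w * L^4 / (384 * E * I)
= 5 * 5 * 3000.0^4 / (384 * 205000.0 * 260775936.0)
= 0.0986 mm

0.0986 mm


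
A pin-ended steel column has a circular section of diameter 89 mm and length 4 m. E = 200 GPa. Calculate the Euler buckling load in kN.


I = pi * d^4 / 64 = 3079852.55 mm^4
L = 4000.0 mm
P_cr = pi^2 * E * I / L^2
= 9.8696 * 200000.0 * 3079852.55 / 4000.0^2
= 379961.58 N = 379.9616 kN

379.9616 kN


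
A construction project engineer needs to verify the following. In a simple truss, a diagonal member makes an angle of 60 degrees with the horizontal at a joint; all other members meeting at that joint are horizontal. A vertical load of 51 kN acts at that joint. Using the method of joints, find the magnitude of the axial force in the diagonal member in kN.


At the joint, only the diagonal has a vertical component, so vertical equilibrium gives:
F * sin(60) = 51
F = 51 / sin(60)
= 51 / 0.866025
= 58.89 kN

58.89 kN


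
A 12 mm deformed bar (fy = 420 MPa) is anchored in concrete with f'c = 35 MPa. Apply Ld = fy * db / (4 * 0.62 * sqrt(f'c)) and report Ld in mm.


Ld = (fy * db) / (4 * 0.62 * sqrt(f'c))
= (420 * 12) / (4 * 0.62 * sqrt(35))
= 5040 / 14.6719
= 343.51 mm

343.51 mm


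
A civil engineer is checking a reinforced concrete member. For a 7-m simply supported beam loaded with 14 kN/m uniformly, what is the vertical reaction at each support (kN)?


Total load = w * L = 14 * 7 = 98 kN
By symmetry, each reaction R = total / 2 = 98 / 2 = 49.0 kN

49.0 kN


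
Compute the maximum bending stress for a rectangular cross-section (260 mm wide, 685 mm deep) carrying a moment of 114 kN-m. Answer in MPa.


I = b * h^3 / 12 = 260 * 685^3 / 12 = 6964081041.67 mm^4
y = h / 2 = 685 / 2 = 342.5 mm
M = 114 kN-m = 114000000.0 N-mm
sigma = M * y / I = 114000000.0 * 342.5 / 6964081041.67
= 5.61 MPa

5.61 MPa


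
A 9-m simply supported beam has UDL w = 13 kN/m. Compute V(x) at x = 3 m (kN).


R_A = w * L / 2 = 13 * 9 / 2 = 58.5 kN
V(x) = R_A - w * x = 58.5 - 13 * 3
= 19.5 kN

19.5 kN


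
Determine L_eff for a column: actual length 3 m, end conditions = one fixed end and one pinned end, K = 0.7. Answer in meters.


L_eff = K * L
= 0.7 * 3
= 2.1 m

2.1 m


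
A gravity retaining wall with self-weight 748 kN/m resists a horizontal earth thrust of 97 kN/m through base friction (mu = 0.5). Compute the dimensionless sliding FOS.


Resisting force = mu * W = 0.5 * 748 = 374.0 kN/m
FOS = Resisting / Driving = 374.0 / 97
= 3.8557 (dimensionless)

3.8557 (dimensionless)


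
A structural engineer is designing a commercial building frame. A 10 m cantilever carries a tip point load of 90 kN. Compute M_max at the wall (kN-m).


For a cantilever with a point load at the free end:
M_max = P * L = 90 * 10 = 900 kN-m

900 kN-m


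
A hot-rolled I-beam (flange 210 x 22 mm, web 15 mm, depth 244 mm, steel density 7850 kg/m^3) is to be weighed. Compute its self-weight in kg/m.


A_flanges = 2 * 210 * 22 = 9240 mm^2
A_web = (244 - 2 * 22) * 15 = 3000 mm^2
A_total = 9240 + 3000 = 12240 mm^2 = 0.012240 m^2
Weight = rho * A = 7850 * 0.012240 = 96.084 kg/m

96.084 kg/m


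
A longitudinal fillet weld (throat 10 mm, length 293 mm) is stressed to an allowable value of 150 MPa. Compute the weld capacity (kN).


Strength = throat * length * allowable stress
= 10 * 293 * 150 N
= 439500 N
= 439.5 kN

439.5 kN


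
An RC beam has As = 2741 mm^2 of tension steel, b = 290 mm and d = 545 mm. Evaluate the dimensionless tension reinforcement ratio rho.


rho = As / (b * d)
= 2741 / (290 * 545)
= 2741 / 158050
= 0.017343 (dimensionless)

0.017343 (dimensionless)


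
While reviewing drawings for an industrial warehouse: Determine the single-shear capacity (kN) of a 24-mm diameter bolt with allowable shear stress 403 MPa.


A = pi * d^2 / 4 = pi * 24^2 / 4 = 452.3893 mm^2
V = f_v * A / 1000 = 403 * 452.3893 / 1000
= 182.3129 kN

182.3129 kN


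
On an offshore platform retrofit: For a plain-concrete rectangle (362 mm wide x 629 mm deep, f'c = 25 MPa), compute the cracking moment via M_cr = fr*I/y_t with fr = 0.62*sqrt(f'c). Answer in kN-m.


fr = 0.62 * sqrt(25) = 0.62 * 5.0 = 3.1 MPa
I = 362 * 629^3 / 12 = 7507222034.83 mm^4
y_t = 314.5 mm
M_cr = fr * I / y_t = 3.1 * 7507222034.83 / 314.5 N-mm
= 73.9981 kN-m

73.9981 kN-m


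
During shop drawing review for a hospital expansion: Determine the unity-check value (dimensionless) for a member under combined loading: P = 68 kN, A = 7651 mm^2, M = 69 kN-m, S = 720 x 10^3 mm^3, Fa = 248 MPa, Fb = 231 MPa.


f_a = P / A = 68000.0 / 7651 = 8.8877 MPa
f_b = M / S = 69000000.0 / 720000.0 = 95.8333 MPa
Ratio = f_a / Fa + f_b / Fb
= 8.8877 / 248 + 95.8333 / 231
= 0.4507 (dimensionless)

0.4507 (dimensionless)


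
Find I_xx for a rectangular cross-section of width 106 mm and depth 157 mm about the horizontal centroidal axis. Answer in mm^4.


I = b * h^3 / 12
= 106 * 157^3 / 12
= 106 * 3869893 / 12
= 34184054.83 mm^4

34184054.83 mm^4


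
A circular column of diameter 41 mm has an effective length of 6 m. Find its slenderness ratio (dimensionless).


Radius of gyration r = d / 4 = 41 / 4 = 10.25 mm
L_eff = 6000.0 mm
Slenderness ratio = L / r = 6000.0 / 10.25 = 585.37 (dimensionless)

585.37 (dimensionless)


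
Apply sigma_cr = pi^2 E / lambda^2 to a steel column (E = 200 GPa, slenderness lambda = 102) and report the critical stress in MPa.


sigma_cr = pi^2 * E / lambda^2
= 9.8696 * 200000.0 / 102^2
= 9.8696 * 200000.0 / 10404
= 189.7271 MPa

189.7271 MPa


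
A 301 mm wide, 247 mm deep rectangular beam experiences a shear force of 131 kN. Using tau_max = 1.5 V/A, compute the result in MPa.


A = b * h = 301 * 247 = 74347 mm^2
V = 131 kN = 131000.0 N
tau_max = 1.5 * V / A = 1.5 * 131000.0 / 74347
= 2.643 MPa

2.643 MPa


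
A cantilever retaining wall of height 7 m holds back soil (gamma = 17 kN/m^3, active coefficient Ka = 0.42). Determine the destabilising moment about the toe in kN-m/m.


Pa = 0.5 * Ka * gamma * H^2
= 0.5 * 0.42 * 17 * 7^2
= 174.93 kN/m
Arm = H / 3 = 7 / 3 = 2.3333 m
Mo = Pa * arm = Pa * H / 3 = 174.93 * 7 / 3 = 408.17 kN-m/m

408.17 kN-m/m


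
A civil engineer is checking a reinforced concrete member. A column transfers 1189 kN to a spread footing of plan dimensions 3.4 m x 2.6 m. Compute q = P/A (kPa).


A = 3.4 * 2.6 = 8.84 m^2
q = P / A = 1189 / 8.84
= 134.5023 kPa

134.5023 kPa


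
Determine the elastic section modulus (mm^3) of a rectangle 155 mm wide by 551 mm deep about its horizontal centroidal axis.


S = b * h^2 / 6
= 155 * 551^2 / 6
= 155 * 303601 / 6
= 7843025.83 mm^3

7843025.83 mm^3


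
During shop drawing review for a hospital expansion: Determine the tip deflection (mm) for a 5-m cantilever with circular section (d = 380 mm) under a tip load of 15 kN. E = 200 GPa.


I = pi * d^4 / 64 = pi * 380^4 / 64 = 1023538740.52 mm^4
L = 5000.0 mm, P = 15000.0 N, E = 200000.0 MPa
delta = P * L^3 / (3 * E * I)
= 15000.0 * 5000.0^3 / (3 * 200000.0 * 1023538740.52)
= 3.0531 mm

3.0531 mm


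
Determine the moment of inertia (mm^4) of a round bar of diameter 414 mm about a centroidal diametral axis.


r = d / 2 = 414 / 2 = 207.0 mm
I = pi * r^4 / 4 = pi * 207.0^4 / 4
= 1442019931.44 mm^4

1442019931.44 mm^4


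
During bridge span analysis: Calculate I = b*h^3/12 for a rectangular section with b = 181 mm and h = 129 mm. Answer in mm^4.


I = b * h^3 / 12
= 181 * 129^3 / 12
= 181 * 2146689 / 12
= 32379225.75 mm^4

32379225.75 mm^4


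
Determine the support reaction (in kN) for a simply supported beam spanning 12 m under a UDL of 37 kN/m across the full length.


Total load = w * L = 37 * 12 = 444 kN
By symmetry, each reaction R = total / 2 = 444 / 2 = 222.0 kN

222.0 kN


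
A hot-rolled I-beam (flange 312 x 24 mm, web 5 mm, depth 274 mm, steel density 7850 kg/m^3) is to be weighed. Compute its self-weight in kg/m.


A_flanges = 2 * 312 * 24 = 14976 mm^2
A_web = (274 - 2 * 24) * 5 = 1130 mm^2
A_total = 14976 + 1130 = 16106 mm^2 = 0.016106 m^2
Weight = rho * A = 7850 * 0.016106 = 126.4321 kg/m

126.4321 kg/m


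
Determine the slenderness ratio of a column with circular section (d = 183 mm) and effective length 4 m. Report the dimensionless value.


Radius of gyration r = d / 4 = 183 / 4 = 45.75 mm
L_eff = 4000.0 mm
Slenderness ratio = L / r = 4000.0 / 45.75 = 87.43 (dimensionless)

87.43 (dimensionless)


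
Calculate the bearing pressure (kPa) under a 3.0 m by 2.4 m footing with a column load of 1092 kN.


A = 3.0 * 2.4 = 7.2 m^2
q = P / A = 1092 / 7.2
= 151.6667 kPa

151.6667 kPa


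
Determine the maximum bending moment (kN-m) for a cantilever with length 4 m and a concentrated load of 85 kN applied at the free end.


For a cantilever with a point load at the free end:
M_max = P * L = 85 * 4 = 340 kN-m

340 kN-m


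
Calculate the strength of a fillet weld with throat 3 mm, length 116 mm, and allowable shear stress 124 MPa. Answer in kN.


Strength = throat * length * allowable stress
= 3 * 116 * 124 N
= 43152 N
= 43.15 kN

43.15 kN


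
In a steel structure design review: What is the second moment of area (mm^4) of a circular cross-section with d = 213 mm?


r = d / 2 = 213 / 2 = 106.5 mm
I = pi * r^4 / 4 = pi * 106.5^4 / 4
= 101038830.91 mm^4

101038830.91 mm^4


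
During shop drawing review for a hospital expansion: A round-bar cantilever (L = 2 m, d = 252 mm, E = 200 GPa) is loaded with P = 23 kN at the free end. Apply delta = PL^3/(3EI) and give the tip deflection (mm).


I = pi * d^4 / 64 = pi * 252^4 / 64 = 197957546.2 mm^4
L = 2000.0 mm, P = 23000.0 N, E = 200000.0 MPa
delta = P * L^3 / (3 * E * I)
= 23000.0 * 2000.0^3 / (3 * 200000.0 * 197957546.2)
= 1.5492 mm

1.5492 mm


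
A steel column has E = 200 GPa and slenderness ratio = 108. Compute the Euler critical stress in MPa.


sigma_cr = pi^2 * E / lambda^2
= 9.8696 * 200000.0 / 108^2
= 9.8696 * 200000.0 / 11664
= 169.2319 MPa

169.2319 MPa


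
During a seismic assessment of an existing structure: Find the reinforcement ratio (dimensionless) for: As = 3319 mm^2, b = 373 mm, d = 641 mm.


rho = As / (b * d)
= 3319 / (373 * 641)
= 3319 / 239093
= 0.013882 (dimensionless)

0.013882 (dimensionless)
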